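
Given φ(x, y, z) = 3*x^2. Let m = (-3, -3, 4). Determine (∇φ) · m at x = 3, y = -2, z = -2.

-54

∂φ/∂x = 6*x
∂φ/∂y = 0
∂φ/∂z = 0
∇φ at (3, -2, -2) = (18, 0, 0)
∇φ · m = (18)(-3) + (0)(-3) + (0)(4) = -54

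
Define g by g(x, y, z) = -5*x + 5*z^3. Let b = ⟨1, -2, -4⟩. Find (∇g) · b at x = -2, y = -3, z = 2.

-245

∂g/∂x = -5
∂g/∂y = 0
∂g/∂z = 15*z^2
∇g at (-2, -3, 2) = (-5, 0, 60)
∇g · b = (-5)(1) + (0)(-2) + (60)(-4) = -245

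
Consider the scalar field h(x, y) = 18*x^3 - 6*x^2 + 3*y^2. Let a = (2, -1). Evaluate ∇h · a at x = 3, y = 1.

894

∂h/∂x = 54*x^2 - 12*x
∂h/∂y = 6*y
∇h at (3, 1) = (450, 6)
∇h · a = (450)(2) + (6)(-1) = 894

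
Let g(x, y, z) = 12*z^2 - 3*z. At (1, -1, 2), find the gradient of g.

(0, 0, 45)

∂g/∂x = 0
∂g/∂y = 0
∂g/∂z = 24*z - 3
∇g = (0, 0, 24*z - 3)
At (1, -1, 2): (0, 0, 45).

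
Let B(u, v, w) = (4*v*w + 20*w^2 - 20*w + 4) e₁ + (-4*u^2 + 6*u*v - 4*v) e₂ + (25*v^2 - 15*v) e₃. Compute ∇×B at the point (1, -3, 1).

(-165, 8, -30)

(∇×B)₁ = ∂B₃/∂v − ∂B₂/∂w = 50*v - 15
(∇×B)₂ = ∂B₁/∂w − ∂B₃/∂u = 4*v + 40*w - 20
(∇×B)₃ = ∂B₂/∂u − ∂B₁/∂v = -8*u + 6*v - 4*w
∇×B = (50*v - 15, 4*v + 40*w - 20, -8*u + 6*v - 4*w)
At (1, -3, 1): (-165, 8, -30).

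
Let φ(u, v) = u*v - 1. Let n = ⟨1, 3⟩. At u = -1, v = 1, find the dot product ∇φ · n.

-2

∂φ/∂u = v
∂φ/∂v = u
∇φ at (-1, 1) = (1, -1)
∇φ · n = (1)(1) + (-1)(3) = -2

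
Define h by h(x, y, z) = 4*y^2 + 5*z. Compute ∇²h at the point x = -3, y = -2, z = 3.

∂²h/∂x² = 0
∂²h/∂y² = 8
∂²h/∂z² = 0
∇²h = 8
At (-3, -2, 3): 8.

8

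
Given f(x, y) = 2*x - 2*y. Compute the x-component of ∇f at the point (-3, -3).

2

(∇f)_1 = ∂f/∂x = 2
At (-3, -3): 2.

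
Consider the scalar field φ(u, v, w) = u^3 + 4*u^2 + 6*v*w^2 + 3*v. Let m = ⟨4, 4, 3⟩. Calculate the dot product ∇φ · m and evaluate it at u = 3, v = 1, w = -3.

∂φ/∂u = 3*u^2 + 8*u
∂φ/∂v = 6*w^2 + 3
∂φ/∂w = 12*v*w
∇φ at (3, 1, -3) = (51, 57, -36)
∇φ · m = (51)(4) + (57)(4) + (-36)(3) = 324

324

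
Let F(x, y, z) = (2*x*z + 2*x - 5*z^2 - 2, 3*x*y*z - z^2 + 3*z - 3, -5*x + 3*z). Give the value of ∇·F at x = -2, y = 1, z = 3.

∂F₁/∂x = 2*z + 2
∂F₂/∂y = 3*x*z
∂F₃/∂z = 3
∇·F = 3*x*z + 2*z + 5
At (-2, 1, 3): -7.

-7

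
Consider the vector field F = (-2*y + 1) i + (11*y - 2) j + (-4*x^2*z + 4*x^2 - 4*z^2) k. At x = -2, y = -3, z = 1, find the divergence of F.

-13

∂F₁/∂x = 0
∂F₂/∂y = 11
∂F₃/∂z = -4*x^2 - 8*z
∇·F = -4*x^2 - 8*z + 11
At (-2, -3, 1): -13.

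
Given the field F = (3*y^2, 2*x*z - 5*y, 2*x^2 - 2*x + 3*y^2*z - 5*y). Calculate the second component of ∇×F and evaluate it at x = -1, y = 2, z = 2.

6

(∇×F)_2 = ∂F₁/∂z − ∂F₃/∂x
= 0 − (4*x - 2)
= -4*x + 2
At (-1, 2, 2): 6.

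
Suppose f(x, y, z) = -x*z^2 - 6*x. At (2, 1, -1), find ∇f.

(-7, 0, 4)

∂f/∂x = -z^2 - 6
∂f/∂y = 0
∂f/∂z = -2*x*z
∇f = (-z^2 - 6, 0, -2*x*z)
At (2, 1, -1): (-7, 0, 4).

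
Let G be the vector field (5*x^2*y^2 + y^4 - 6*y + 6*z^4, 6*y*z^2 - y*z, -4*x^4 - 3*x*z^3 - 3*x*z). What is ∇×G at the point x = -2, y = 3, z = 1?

(-33, -98, -222)

(∇×G)₁ = ∂G₃/∂y − ∂G₂/∂z = -12*y*z + y
(∇×G)₂ = ∂G₁/∂z − ∂G₃/∂x = 16*x^3 + 27*z^3 + 3*z
(∇×G)₃ = ∂G₂/∂x − ∂G₁/∂y = -10*x^2*y - 4*y^3 + 6
∇×G = (-12*y*z + y, 16*x^3 + 27*z^3 + 3*z, -10*x^2*y - 4*y^3 + 6)
At (-2, 3, 1): (-33, -98, -222).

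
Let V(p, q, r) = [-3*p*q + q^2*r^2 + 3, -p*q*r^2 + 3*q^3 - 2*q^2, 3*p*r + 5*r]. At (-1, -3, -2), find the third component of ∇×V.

(∇×V)_3 = ∂V₂/∂p − ∂V₁/∂q
= -q*r^2 − (-3*p + 2*q*r^2)
= 3*p - 3*q*r^2
At (-1, -3, -2): 33.

33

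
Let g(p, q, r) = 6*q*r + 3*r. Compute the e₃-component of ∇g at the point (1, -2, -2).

-9

(∇g)_3 = ∂g/∂r = 6*q + 3
At (1, -2, -2): -9.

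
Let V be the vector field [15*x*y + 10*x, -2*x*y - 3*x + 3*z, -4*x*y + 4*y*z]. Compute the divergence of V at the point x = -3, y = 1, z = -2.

∂V₁/∂x = 15*y + 10
∂V₂/∂y = -2*x
∂V₃/∂z = 4*y
∇·V = -2*x + 19*y + 10
At (-3, 1, -2): 35.

35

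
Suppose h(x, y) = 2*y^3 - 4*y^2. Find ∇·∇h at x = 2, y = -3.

-44

∂²h/∂x² = 0
∂²h/∂y² = 4*(3*y - 2)
∇²h = 12*y - 8
At (2, -3): -44.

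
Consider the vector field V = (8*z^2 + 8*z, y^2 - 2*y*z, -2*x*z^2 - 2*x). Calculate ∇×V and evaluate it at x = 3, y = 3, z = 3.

(6, 76, 0)

(∇×V)₁ = ∂V₃/∂y − ∂V₂/∂z = 2*y
(∇×V)₂ = ∂V₁/∂z − ∂V₃/∂x = 2*z^2 + 16*z + 10
(∇×V)₃ = ∂V₂/∂x − ∂V₁/∂y = 0
∇×V = (2*y, 2*z^2 + 16*z + 10, 0)
At (3, 3, 3): (6, 76, 0).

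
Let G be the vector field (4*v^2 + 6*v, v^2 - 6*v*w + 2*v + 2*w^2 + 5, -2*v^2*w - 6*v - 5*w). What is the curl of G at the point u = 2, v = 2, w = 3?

(∇×G)₁ = ∂G₃/∂v − ∂G₂/∂w = -4*v*w + 6*v - 4*w - 6
(∇×G)₂ = ∂G₁/∂w − ∂G₃/∂u = 0
(∇×G)₃ = ∂G₂/∂u − ∂G₁/∂v = -8*v - 6
∇×G = (-4*v*w + 6*v - 4*w - 6, 0, -8*v - 6)
At (2, 2, 3): (-30, 0, -22).

(-30, 0, -22)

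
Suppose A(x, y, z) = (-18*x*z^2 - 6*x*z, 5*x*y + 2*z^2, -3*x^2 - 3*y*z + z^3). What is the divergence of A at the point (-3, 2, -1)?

-30

∂A₁/∂x = -18*z^2 - 6*z
∂A₂/∂y = 5*x
∂A₃/∂z = -3*y + 3*z^2
∇·A = 5*x - 3*y - 15*z^2 - 6*z
At (-3, 2, -1): -30.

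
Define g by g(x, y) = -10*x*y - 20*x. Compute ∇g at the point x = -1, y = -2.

∂g/∂x = -10*y - 20
∂g/∂y = -10*x
∇g = (-10*y - 20, -10*x)
At (-1, -2): (0, 10).

(0, 10)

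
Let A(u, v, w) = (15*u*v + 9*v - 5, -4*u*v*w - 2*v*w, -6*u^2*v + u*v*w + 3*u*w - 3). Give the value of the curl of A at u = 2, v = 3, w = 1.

(8, 66, -51)

(∇×A)₁ = ∂A₃/∂v − ∂A₂/∂w = -6*u^2 + 4*u*v + u*w + 2*v
(∇×A)₂ = ∂A₁/∂w − ∂A₃/∂u = 12*u*v - v*w - 3*w
(∇×A)₃ = ∂A₂/∂u − ∂A₁/∂v = -15*u - 4*v*w - 9
∇×A = (-6*u^2 + 4*u*v + u*w + 2*v, 12*u*v - v*w - 3*w, -15*u - 4*v*w - 9)
At (2, 3, 1): (8, 66, -51).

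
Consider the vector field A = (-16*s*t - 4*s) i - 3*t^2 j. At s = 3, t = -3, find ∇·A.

62

∂A₁/∂s = -16*t - 4
∂A₂/∂t = -6*t
∇·A = -22*t - 4
At (3, -3): 62.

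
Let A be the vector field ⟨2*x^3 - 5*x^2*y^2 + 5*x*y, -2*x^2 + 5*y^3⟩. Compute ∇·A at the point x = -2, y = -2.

154

∂A₁/∂x = 6*x^2 - 10*x*y^2 + 5*y
∂A₂/∂y = 15*y^2
∇·A = 6*x^2 - 10*x*y^2 + 15*y^2 + 5*y
At (-2, -2): 154.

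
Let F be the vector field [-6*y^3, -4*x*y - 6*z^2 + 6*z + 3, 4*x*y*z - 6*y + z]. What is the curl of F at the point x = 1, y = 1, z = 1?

(4, -4, 14)

(∇×F)₁ = ∂F₃/∂y − ∂F₂/∂z = 4*x*z + 12*z - 12
(∇×F)₂ = ∂F₁/∂z − ∂F₃/∂x = -4*y*z
(∇×F)₃ = ∂F₂/∂x − ∂F₁/∂y = 18*y^2 - 4*y
∇×F = (4*x*z + 12*z - 12, -4*y*z, 18*y^2 - 4*y)
At (1, 1, 1): (4, -4, 14).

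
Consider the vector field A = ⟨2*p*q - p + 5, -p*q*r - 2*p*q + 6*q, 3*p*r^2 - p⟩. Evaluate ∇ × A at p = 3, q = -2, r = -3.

(-6, -26, -8)

(∇×A)₁ = ∂A₃/∂q − ∂A₂/∂r = p*q
(∇×A)₂ = ∂A₁/∂r − ∂A₃/∂p = -3*r^2 + 1
(∇×A)₃ = ∂A₂/∂p − ∂A₁/∂q = -2*p - q*r - 2*q
∇×A = (p*q, -3*r^2 + 1, -2*p - q*r - 2*q)
At (3, -2, -3): (-6, -26, -8).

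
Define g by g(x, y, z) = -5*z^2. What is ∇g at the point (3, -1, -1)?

∂g/∂x = 0
∂g/∂y = 0
∂g/∂z = -10*z
∇g = (0, 0, -10*z)
At (3, -1, -1): (0, 0, 10).

(0, 0, 10)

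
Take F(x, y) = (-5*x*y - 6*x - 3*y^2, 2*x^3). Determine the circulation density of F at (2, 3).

52

∂F₂/∂x = 6*x^2
∂F₁/∂y = -5*x - 6*y
Scalar curl = 6*x^2 + 5*x + 6*y
At (2, 3): 52.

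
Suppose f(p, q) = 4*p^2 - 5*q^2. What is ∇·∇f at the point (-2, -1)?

-2

∂²f/∂p² = 8
∂²f/∂q² = -10
∇²f = -2
At (-2, -1): -2.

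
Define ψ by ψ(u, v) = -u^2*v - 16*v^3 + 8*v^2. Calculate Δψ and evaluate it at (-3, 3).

∂²ψ/∂u² = -2*v
∂²ψ/∂v² = 16*(-6*v + 1)
∇²ψ = -98*v + 16
At (-3, 3): -278.

-278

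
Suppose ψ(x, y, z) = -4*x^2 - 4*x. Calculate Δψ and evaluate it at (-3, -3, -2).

∂²ψ/∂x² = -8
∂²ψ/∂y² = 0
∂²ψ/∂z² = 0
∇²ψ = -8
At (-3, -3, -2): -8.

-8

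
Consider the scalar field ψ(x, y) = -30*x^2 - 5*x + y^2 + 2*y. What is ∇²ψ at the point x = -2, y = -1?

-58

∂²ψ/∂x² = -60
∂²ψ/∂y² = 2
∇²ψ = -58
At (-2, -1): -58.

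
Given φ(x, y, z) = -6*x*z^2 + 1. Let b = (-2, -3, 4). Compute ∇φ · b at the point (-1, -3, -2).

-48

∂φ/∂x = -6*z^2
∂φ/∂y = 0
∂φ/∂z = -12*x*z
∇φ at (-1, -3, -2) = (-24, 0, -24)
∇φ · b = (-24)(-2) + (0)(-3) + (-24)(4) = -48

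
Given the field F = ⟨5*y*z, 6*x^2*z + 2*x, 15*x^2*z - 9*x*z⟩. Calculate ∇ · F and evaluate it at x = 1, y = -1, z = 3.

6

∂F₁/∂x = 0
∂F₂/∂y = 0
∂F₃/∂z = 15*x^2 - 9*x
∇·F = 15*x^2 - 9*x
At (1, -1, 3): 6.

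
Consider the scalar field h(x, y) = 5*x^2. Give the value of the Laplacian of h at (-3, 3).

∂²h/∂x² = 10
∂²h/∂y² = 0
∇²h = 10
At (-3, 3): 10.

10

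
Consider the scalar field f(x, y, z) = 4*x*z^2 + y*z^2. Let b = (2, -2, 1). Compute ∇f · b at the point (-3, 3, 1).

-12

∂f/∂x = 4*z^2
∂f/∂y = z^2
∂f/∂z = 8*x*z + 2*y*z
∇f at (-3, 3, 1) = (4, 1, -18)
∇f · b = (4)(2) + (1)(-2) + (-18)(1) = -12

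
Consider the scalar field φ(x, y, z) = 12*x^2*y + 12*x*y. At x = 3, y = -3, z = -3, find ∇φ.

(-252, 144, 0)

∂φ/∂x = 24*x*y + 12*y
∂φ/∂y = 12*x^2 + 12*x
∂φ/∂z = 0
∇φ = (24*x*y + 12*y, 12*x^2 + 12*x, 0)
At (3, -3, -3): (-252, 144, 0).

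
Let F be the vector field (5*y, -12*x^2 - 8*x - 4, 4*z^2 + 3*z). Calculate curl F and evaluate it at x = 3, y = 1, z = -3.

(0, 0, -85)

(∇×F)₁ = ∂F₃/∂y − ∂F₂/∂z = 0
(∇×F)₂ = ∂F₁/∂z − ∂F₃/∂x = 0
(∇×F)₃ = ∂F₂/∂x − ∂F₁/∂y = -24*x - 13
∇×F = (0, 0, -24*x - 13)
At (3, 1, -3): (0, 0, -85).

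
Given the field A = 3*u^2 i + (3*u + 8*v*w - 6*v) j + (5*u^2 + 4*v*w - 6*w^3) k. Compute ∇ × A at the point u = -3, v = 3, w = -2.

(-32, 30, 3)

(∇×A)₁ = ∂A₃/∂v − ∂A₂/∂w = -8*v + 4*w
(∇×A)₂ = ∂A₁/∂w − ∂A₃/∂u = -10*u
(∇×A)₃ = ∂A₂/∂u − ∂A₁/∂v = 3
∇×A = (-8*v + 4*w, -10*u, 3)
At (-3, 3, -2): (-32, 30, 3).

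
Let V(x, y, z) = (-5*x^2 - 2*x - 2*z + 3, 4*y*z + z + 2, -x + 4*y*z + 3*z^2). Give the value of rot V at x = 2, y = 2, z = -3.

(-21, -1, 0)

(∇×V)₁ = ∂V₃/∂y − ∂V₂/∂z = -4*y + 4*z - 1
(∇×V)₂ = ∂V₁/∂z − ∂V₃/∂x = -1
(∇×V)₃ = ∂V₂/∂x − ∂V₁/∂y = 0
∇×V = (-4*y + 4*z - 1, -1, 0)
At (2, 2, -3): (-21, -1, 0).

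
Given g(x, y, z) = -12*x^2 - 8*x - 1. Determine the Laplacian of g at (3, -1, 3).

-24

∂²g/∂x² = -24
∂²g/∂y² = 0
∂²g/∂z² = 0
∇²g = -24
At (3, -1, 3): -24.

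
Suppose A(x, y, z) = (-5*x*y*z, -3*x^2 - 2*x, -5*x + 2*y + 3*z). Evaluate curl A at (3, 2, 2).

(∇×A)₁ = ∂A₃/∂y − ∂A₂/∂z = 2
(∇×A)₂ = ∂A₁/∂z − ∂A₃/∂x = -5*x*y + 5
(∇×A)₃ = ∂A₂/∂x − ∂A₁/∂y = 5*x*z - 6*x - 2
∇×A = (2, -5*x*y + 5, 5*x*z - 6*x - 2)
At (3, 2, 2): (2, -25, 10).

(2, -25, 10)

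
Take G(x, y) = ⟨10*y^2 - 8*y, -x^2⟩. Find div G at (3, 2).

∂G₁/∂x = 0
∂G₂/∂y = 0
∇·G = 0
At (3, 2): 0.

0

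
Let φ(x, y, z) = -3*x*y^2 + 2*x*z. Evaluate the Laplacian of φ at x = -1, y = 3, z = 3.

6

∂²φ/∂x² = 0
∂²φ/∂y² = -6*x
∂²φ/∂z² = 0
∇²φ = -6*x
At (-1, 3, 3): 6.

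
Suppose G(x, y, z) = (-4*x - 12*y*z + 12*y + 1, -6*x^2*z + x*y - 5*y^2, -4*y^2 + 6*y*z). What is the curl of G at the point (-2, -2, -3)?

(22, 24, -122)

(∇×G)₁ = ∂G₃/∂y − ∂G₂/∂z = 6*x^2 - 8*y + 6*z
(∇×G)₂ = ∂G₁/∂z − ∂G₃/∂x = -12*y
(∇×G)₃ = ∂G₂/∂x − ∂G₁/∂y = -12*x*z + y + 12*z - 12
∇×G = (6*x^2 - 8*y + 6*z, -12*y, -12*x*z + y + 12*z - 12)
At (-2, -2, -3): (22, 24, -122).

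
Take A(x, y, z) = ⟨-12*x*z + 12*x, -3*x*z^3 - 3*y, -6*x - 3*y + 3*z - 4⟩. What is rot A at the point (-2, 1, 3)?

(∇×A)₁ = ∂A₃/∂y − ∂A₂/∂z = 9*x*z^2 - 3
(∇×A)₂ = ∂A₁/∂z − ∂A₃/∂x = -12*x + 6
(∇×A)₃ = ∂A₂/∂x − ∂A₁/∂y = -3*z^3
∇×A = (9*x*z^2 - 3, -12*x + 6, -3*z^3)
At (-2, 1, 3): (-165, 30, -81).

(-165, 30, -81)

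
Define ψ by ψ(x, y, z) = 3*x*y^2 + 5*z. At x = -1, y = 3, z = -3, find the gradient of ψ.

(27, -18, 5)

∂ψ/∂x = 3*y^2
∂ψ/∂y = 6*x*y
∂ψ/∂z = 5
∇ψ = (3*y^2, 6*x*y, 5)
At (-1, 3, -3): (27, -18, 5).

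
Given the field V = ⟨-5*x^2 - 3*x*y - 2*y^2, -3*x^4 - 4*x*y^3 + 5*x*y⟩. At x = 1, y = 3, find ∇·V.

∂V₁/∂x = -10*x - 3*y
∂V₂/∂y = -12*x*y^2 + 5*x
∇·V = -12*x*y^2 - 5*x - 3*y
At (1, 3): -122.

-122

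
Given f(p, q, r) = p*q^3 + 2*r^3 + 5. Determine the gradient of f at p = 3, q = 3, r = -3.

(27, 81, 54)

∂f/∂p = q^3
∂f/∂q = 3*p*q^2
∂f/∂r = 6*r^2
∇f = (q^3, 3*p*q^2, 6*r^2)
At (3, 3, -3): (27, 81, 54).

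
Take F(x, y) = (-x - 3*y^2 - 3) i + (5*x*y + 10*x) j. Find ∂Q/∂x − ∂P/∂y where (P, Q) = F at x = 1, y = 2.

∂F₂/∂x = 5*y + 10
∂F₁/∂y = -6*y
Scalar curl = 11*y + 10
At (1, 2): 32.

32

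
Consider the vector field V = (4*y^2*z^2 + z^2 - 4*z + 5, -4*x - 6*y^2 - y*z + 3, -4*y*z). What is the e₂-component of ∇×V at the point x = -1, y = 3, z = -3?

(∇×V)_2 = ∂V₁/∂z − ∂V₃/∂x
= 8*y^2*z + 2*z - 4 − (0)
= 8*y^2*z + 2*z - 4
At (-1, 3, -3): -226.

-226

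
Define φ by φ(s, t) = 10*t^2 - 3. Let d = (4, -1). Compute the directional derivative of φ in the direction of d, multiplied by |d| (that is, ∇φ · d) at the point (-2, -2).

∂φ/∂s = 0
∂φ/∂t = 20*t
∇φ at (-2, -2) = (0, -40)
∇φ · d = (0)(4) + (-40)(-1) = 40

40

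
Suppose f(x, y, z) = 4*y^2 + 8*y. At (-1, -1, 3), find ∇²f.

∂²f/∂x² = 0
∂²f/∂y² = 8
∂²f/∂z² = 0
∇²f = 8
At (-1, -1, 3): 8.

8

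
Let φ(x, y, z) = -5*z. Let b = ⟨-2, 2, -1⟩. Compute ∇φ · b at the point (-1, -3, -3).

∂φ/∂x = 0
∂φ/∂y = 0
∂φ/∂z = -5
∇φ at (-1, -3, -3) = (0, 0, -5)
∇φ · b = (0)(-2) + (0)(2) + (-5)(-1) = 5

5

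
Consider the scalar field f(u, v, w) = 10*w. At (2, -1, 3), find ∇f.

(0, 0, 10)

∂f/∂u = 0
∂f/∂v = 0
∂f/∂w = 10
∇f = (0, 0, 10)
At (2, -1, 3): (0, 0, 10).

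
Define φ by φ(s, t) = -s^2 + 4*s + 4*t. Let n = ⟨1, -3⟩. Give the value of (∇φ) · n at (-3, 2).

-2

∂φ/∂s = -2*s + 4
∂φ/∂t = 4
∇φ at (-3, 2) = (10, 4)
∇φ · n = (10)(1) + (4)(-3) = -2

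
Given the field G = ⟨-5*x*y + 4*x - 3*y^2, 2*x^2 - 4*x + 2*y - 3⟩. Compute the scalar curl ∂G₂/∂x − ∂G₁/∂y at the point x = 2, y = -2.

2

∂G₂/∂x = 4*x - 4
∂G₁/∂y = -5*x - 6*y
Scalar curl = 9*x + 6*y - 4
At (2, -2): 2.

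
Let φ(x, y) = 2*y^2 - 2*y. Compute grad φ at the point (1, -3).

∂φ/∂x = 0
∂φ/∂y = 4*y - 2
∇φ = (0, 4*y - 2)
At (1, -3): (0, -14).

(0, -14)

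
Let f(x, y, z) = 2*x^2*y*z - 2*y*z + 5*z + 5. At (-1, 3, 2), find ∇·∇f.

24

∂²f/∂x² = 4*y*z
∂²f/∂y² = 0
∂²f/∂z² = 0
∇²f = 4*y*z
At (-1, 3, 2): 24.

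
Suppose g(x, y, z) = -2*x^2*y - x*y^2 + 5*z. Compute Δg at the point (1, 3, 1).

-14

∂²g/∂x² = -4*y
∂²g/∂y² = -2*x
∂²g/∂z² = 0
∇²g = -2*x - 4*y
At (1, 3, 1): -14.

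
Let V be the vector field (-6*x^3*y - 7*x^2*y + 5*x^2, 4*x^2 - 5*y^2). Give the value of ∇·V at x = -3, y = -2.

230

∂V₁/∂x = -18*x^2*y - 14*x*y + 10*x
∂V₂/∂y = -10*y
∇·V = -18*x^2*y - 14*x*y + 10*x - 10*y
At (-3, -2): 230.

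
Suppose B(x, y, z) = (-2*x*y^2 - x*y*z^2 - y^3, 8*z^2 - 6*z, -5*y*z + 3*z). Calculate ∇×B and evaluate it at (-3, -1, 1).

(-15, -6, 12)

(∇×B)₁ = ∂B₃/∂y − ∂B₂/∂z = -21*z + 6
(∇×B)₂ = ∂B₁/∂z − ∂B₃/∂x = -2*x*y*z
(∇×B)₃ = ∂B₂/∂x − ∂B₁/∂y = 4*x*y + x*z^2 + 3*y^2
∇×B = (-21*z + 6, -2*x*y*z, 4*x*y + x*z^2 + 3*y^2)
At (-3, -1, 1): (-15, -6, 12).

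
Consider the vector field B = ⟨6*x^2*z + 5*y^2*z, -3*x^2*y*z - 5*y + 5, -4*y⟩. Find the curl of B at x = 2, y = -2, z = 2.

(-28, 44, 88)

(∇×B)₁ = ∂B₃/∂y − ∂B₂/∂z = 3*x^2*y - 4
(∇×B)₂ = ∂B₁/∂z − ∂B₃/∂x = 6*x^2 + 5*y^2
(∇×B)₃ = ∂B₂/∂x − ∂B₁/∂y = -6*x*y*z - 10*y*z
∇×B = (3*x^2*y - 4, 6*x^2 + 5*y^2, -6*x*y*z - 10*y*z)
At (2, -2, 2): (-28, 44, 88).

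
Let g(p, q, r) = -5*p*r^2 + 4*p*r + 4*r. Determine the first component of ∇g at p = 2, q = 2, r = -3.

(∇g)_1 = ∂g/∂p = -5*r^2 + 4*r
At (2, 2, -3): -57.

-57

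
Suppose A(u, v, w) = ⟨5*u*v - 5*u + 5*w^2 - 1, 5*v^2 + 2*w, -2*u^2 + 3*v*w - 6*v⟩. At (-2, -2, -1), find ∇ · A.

∂A₁/∂u = 5*v - 5
∂A₂/∂v = 10*v
∂A₃/∂w = 3*v
∇·A = 18*v - 5
At (-2, -2, -1): -41.

-41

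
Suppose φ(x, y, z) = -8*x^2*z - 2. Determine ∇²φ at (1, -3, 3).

∂²φ/∂x² = -16*z
∂²φ/∂y² = 0
∂²φ/∂z² = 0
∇²φ = -16*z
At (1, -3, 3): -48.

-48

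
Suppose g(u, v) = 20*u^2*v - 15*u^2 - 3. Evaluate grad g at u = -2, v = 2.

(-100, 80)

∂g/∂u = 40*u*v - 30*u
∂g/∂v = 20*u^2
∇g = (40*u*v - 30*u, 20*u^2)
At (-2, 2): (-100, 80).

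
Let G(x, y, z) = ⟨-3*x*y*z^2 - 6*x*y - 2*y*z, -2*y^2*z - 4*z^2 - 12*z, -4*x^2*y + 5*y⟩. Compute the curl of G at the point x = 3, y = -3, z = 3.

(∇×G)₁ = ∂G₃/∂y − ∂G₂/∂z = -4*x^2 + 2*y^2 + 8*z + 17
(∇×G)₂ = ∂G₁/∂z − ∂G₃/∂x = -6*x*y*z + 8*x*y - 2*y
(∇×G)₃ = ∂G₂/∂x − ∂G₁/∂y = 3*x*z^2 + 6*x + 2*z
∇×G = (-4*x^2 + 2*y^2 + 8*z + 17, -6*x*y*z + 8*x*y - 2*y, 3*x*z^2 + 6*x + 2*z)
At (3, -3, 3): (23, 96, 105).

(23, 96, 105)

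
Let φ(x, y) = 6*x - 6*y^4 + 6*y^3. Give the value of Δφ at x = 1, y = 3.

-540

∂²φ/∂x² = 0
∂²φ/∂y² = 36*y*(-2*y + 1)
∇²φ = -72*y^2 + 36*y
At (1, 3): -540.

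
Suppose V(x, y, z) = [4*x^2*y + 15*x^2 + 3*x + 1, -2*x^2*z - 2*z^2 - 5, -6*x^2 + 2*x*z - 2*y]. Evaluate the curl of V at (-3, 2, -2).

(∇×V)₁ = ∂V₃/∂y − ∂V₂/∂z = 2*x^2 + 4*z - 2
(∇×V)₂ = ∂V₁/∂z − ∂V₃/∂x = 12*x - 2*z
(∇×V)₃ = ∂V₂/∂x − ∂V₁/∂y = -4*x^2 - 4*x*z
∇×V = (2*x^2 + 4*z - 2, 12*x - 2*z, -4*x^2 - 4*x*z)
At (-3, 2, -2): (8, -32, -60).

(8, -32, -60)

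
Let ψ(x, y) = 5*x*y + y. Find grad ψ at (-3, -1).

∂ψ/∂x = 5*y
∂ψ/∂y = 5*x + 1
∇ψ = (5*y, 5*x + 1)
At (-3, -1): (-5, -14).

(-5, -14)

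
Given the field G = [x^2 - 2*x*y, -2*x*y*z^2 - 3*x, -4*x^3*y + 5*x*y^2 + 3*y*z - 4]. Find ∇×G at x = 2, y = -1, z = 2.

(∇×G)₁ = ∂G₃/∂y − ∂G₂/∂z = -4*x^3 + 4*x*y*z + 10*x*y + 3*z
(∇×G)₂ = ∂G₁/∂z − ∂G₃/∂x = 12*x^2*y - 5*y^2
(∇×G)₃ = ∂G₂/∂x − ∂G₁/∂y = 2*x - 2*y*z^2 - 3
∇×G = (-4*x^3 + 4*x*y*z + 10*x*y + 3*z, 12*x^2*y - 5*y^2, 2*x - 2*y*z^2 - 3)
At (2, -1, 2): (-62, -53, 9).

(-62, -53, 9)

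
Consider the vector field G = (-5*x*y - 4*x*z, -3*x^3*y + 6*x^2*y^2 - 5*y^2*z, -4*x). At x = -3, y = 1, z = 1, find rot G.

(∇×G)₁ = ∂G₃/∂y − ∂G₂/∂z = 5*y^2
(∇×G)₂ = ∂G₁/∂z − ∂G₃/∂x = -4*x + 4
(∇×G)₃ = ∂G₂/∂x − ∂G₁/∂y = -9*x^2*y + 12*x*y^2 + 5*x
∇×G = (5*y^2, -4*x + 4, -9*x^2*y + 12*x*y^2 + 5*x)
At (-3, 1, 1): (5, 16, -132).

(5, 16, -132)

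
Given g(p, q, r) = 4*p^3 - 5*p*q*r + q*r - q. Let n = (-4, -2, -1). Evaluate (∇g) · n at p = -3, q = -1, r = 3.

∂g/∂p = 12*p^2 - 5*q*r
∂g/∂q = -5*p*r + r - 1
∂g/∂r = -5*p*q + q
∇g at (-3, -1, 3) = (123, 47, -16)
∇g · n = (123)(-4) + (47)(-2) + (-16)(-1) = -570

-570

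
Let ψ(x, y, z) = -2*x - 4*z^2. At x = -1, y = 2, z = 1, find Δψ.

-8

∂²ψ/∂x² = 0
∂²ψ/∂y² = 0
∂²ψ/∂z² = -8
∇²ψ = -8
At (-1, 2, 1): -8.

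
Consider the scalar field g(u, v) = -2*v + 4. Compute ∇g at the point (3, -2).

(0, -2)

∂g/∂u = 0
∂g/∂v = -2
∇g = (0, -2)
At (3, -2): (0, -2).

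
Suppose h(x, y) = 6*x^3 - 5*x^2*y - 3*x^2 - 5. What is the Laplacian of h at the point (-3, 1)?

∂²h/∂x² = 2*(18*x - 5*y - 3)
∂²h/∂y² = 0
∇²h = 36*x - 10*y - 6
At (-3, 1): -124.

-124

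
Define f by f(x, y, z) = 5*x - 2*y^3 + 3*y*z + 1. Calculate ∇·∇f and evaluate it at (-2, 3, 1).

∂²f/∂x² = 0
∂²f/∂y² = -12*y
∂²f/∂z² = 0
∇²f = -12*y
At (-2, 3, 1): -36.

-36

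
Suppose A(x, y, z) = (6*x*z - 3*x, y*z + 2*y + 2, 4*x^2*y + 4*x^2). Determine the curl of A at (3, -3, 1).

(∇×A)₁ = ∂A₃/∂y − ∂A₂/∂z = 4*x^2 - y
(∇×A)₂ = ∂A₁/∂z − ∂A₃/∂x = -8*x*y - 2*x
(∇×A)₃ = ∂A₂/∂x − ∂A₁/∂y = 0
∇×A = (4*x^2 - y, -8*x*y - 2*x, 0)
At (3, -3, 1): (39, 66, 0).

(39, 66, 0)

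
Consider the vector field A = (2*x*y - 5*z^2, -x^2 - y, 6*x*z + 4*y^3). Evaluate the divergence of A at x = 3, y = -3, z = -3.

11

∂A₁/∂x = 2*y
∂A₂/∂y = -1
∂A₃/∂z = 6*x
∇·A = 6*x + 2*y - 1
At (3, -3, -3): 11.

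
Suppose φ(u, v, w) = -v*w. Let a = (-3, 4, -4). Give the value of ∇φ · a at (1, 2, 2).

0

∂φ/∂u = 0
∂φ/∂v = -w
∂φ/∂w = -v
∇φ at (1, 2, 2) = (0, -2, -2)
∇φ · a = (0)(-3) + (-2)(4) + (-2)(-4) = 0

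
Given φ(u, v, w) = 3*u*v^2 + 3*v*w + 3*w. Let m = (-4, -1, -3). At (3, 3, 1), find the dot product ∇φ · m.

∂φ/∂u = 3*v^2
∂φ/∂v = 6*u*v + 3*w
∂φ/∂w = 3*v + 3
∇φ at (3, 3, 1) = (27, 57, 12)
∇φ · m = (27)(-4) + (57)(-1) + (12)(-3) = -201

-201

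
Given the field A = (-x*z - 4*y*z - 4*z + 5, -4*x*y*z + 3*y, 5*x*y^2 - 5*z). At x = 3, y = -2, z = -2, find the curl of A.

(-84, -19, -24)

(∇×A)₁ = ∂A₃/∂y − ∂A₂/∂z = 14*x*y
(∇×A)₂ = ∂A₁/∂z − ∂A₃/∂x = -x - 5*y^2 - 4*y - 4
(∇×A)₃ = ∂A₂/∂x − ∂A₁/∂y = -4*y*z + 4*z
∇×A = (14*x*y, -x - 5*y^2 - 4*y - 4, -4*y*z + 4*z)
At (3, -2, -2): (-84, -19, -24).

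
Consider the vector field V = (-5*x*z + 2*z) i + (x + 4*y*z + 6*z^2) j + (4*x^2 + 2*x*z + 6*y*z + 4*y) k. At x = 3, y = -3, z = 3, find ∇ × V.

(-2, -43, 1)

(∇×V)₁ = ∂V₃/∂y − ∂V₂/∂z = -4*y - 6*z + 4
(∇×V)₂ = ∂V₁/∂z − ∂V₃/∂x = -13*x - 2*z + 2
(∇×V)₃ = ∂V₂/∂x − ∂V₁/∂y = 1
∇×V = (-4*y - 6*z + 4, -13*x - 2*z + 2, 1)
At (3, -3, 3): (-2, -43, 1).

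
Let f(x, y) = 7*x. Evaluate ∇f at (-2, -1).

(7, 0)

∂f/∂x = 7
∂f/∂y = 0
∇f = (7, 0)
At (-2, -1): (7, 0).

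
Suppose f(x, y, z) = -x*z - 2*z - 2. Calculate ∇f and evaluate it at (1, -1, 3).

(-3, 0, -3)

∂f/∂x = -z
∂f/∂y = 0
∂f/∂z = -x - 2
∇f = (-z, 0, -x - 2)
At (1, -1, 3): (-3, 0, -3).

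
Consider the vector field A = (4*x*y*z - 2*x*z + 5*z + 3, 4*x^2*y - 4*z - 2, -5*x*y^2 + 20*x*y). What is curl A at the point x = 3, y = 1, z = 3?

(34, -4, -12)

(∇×A)₁ = ∂A₃/∂y − ∂A₂/∂z = -10*x*y + 20*x + 4
(∇×A)₂ = ∂A₁/∂z − ∂A₃/∂x = 4*x*y - 2*x + 5*y^2 - 20*y + 5
(∇×A)₃ = ∂A₂/∂x − ∂A₁/∂y = 8*x*y - 4*x*z
∇×A = (-10*x*y + 20*x + 4, 4*x*y - 2*x + 5*y^2 - 20*y + 5, 8*x*y - 4*x*z)
At (3, 1, 3): (34, -4, -12).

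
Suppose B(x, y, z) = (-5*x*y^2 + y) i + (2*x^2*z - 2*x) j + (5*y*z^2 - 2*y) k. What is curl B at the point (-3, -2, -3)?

(25, 0, 93)

(∇×B)₁ = ∂B₃/∂y − ∂B₂/∂z = -2*x^2 + 5*z^2 - 2
(∇×B)₂ = ∂B₁/∂z − ∂B₃/∂x = 0
(∇×B)₃ = ∂B₂/∂x − ∂B₁/∂y = 10*x*y + 4*x*z - 3
∇×B = (-2*x^2 + 5*z^2 - 2, 0, 10*x*y + 4*x*z - 3)
At (-3, -2, -3): (25, 0, 93).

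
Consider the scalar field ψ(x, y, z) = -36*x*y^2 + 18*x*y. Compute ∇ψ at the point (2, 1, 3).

∂ψ/∂x = -36*y^2 + 18*y
∂ψ/∂y = -72*x*y + 18*x
∂ψ/∂z = 0
∇ψ = (-36*y^2 + 18*y, -72*x*y + 18*x, 0)
At (2, 1, 3): (-18, -108, 0).

(-18, -108, 0)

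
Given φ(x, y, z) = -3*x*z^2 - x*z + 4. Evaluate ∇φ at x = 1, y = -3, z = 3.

∂φ/∂x = -3*z^2 - z
∂φ/∂y = 0
∂φ/∂z = -6*x*z - x
∇φ = (-3*z^2 - z, 0, -6*x*z - x)
At (1, -3, 3): (-30, 0, -19).

(-30, 0, -19)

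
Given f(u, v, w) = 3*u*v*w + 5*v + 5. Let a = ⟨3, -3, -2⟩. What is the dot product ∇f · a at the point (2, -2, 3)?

∂f/∂u = 3*v*w
∂f/∂v = 3*u*w + 5
∂f/∂w = 3*u*v
∇f at (2, -2, 3) = (-18, 23, -12)
∇f · a = (-18)(3) + (23)(-3) + (-12)(-2) = -99

-99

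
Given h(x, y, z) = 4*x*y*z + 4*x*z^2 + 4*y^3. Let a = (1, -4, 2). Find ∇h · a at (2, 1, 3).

∂h/∂x = 4*y*z + 4*z^2
∂h/∂y = 4*x*z + 12*y^2
∂h/∂z = 4*x*y + 8*x*z
∇h at (2, 1, 3) = (48, 36, 56)
∇h · a = (48)(1) + (36)(-4) + (56)(2) = 16

16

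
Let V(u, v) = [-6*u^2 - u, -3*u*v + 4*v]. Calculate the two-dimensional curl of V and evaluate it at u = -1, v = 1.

-3

∂V₂/∂u = -3*v
∂V₁/∂v = 0
Scalar curl = -3*v
At (-1, 1): -3.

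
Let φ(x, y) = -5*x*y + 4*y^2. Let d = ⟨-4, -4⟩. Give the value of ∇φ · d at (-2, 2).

-64

∂φ/∂x = -5*y
∂φ/∂y = -5*x + 8*y
∇φ at (-2, 2) = (-10, 26)
∇φ · d = (-10)(-4) + (26)(-4) = -64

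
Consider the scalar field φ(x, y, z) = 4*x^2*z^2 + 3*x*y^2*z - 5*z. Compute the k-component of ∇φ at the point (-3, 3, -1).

(∇φ)_3 = ∂φ/∂z = 8*x^2*z + 3*x*y^2 - 5
At (-3, 3, -1): -158.

-158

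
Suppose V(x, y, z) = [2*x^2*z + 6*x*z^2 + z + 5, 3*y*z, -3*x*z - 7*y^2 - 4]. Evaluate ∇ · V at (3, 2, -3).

∂V₁/∂x = 4*x*z + 6*z^2
∂V₂/∂y = 3*z
∂V₃/∂z = -3*x
∇·V = 4*x*z - 3*x + 6*z^2 + 3*z
At (3, 2, -3): 0.

0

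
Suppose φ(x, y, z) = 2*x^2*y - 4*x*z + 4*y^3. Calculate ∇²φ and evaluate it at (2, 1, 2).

28

∂²φ/∂x² = 4*y
∂²φ/∂y² = 24*y
∂²φ/∂z² = 0
∇²φ = 28*y
At (2, 1, 2): 28.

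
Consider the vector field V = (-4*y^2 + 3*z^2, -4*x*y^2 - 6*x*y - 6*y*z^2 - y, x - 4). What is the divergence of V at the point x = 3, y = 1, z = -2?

-67

∂V₁/∂x = 0
∂V₂/∂y = -8*x*y - 6*x - 6*z^2 - 1
∂V₃/∂z = 0
∇·V = -8*x*y - 6*x - 6*z^2 - 1
At (3, 1, -2): -67.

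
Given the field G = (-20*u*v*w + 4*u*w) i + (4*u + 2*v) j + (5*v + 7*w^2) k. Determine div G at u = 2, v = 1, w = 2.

-2

∂G₁/∂u = -20*v*w + 4*w
∂G₂/∂v = 2
∂G₃/∂w = 14*w
∇·G = -20*v*w + 18*w + 2
At (2, 1, 2): -2.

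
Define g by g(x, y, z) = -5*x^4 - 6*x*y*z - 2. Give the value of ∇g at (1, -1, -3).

∂g/∂x = -20*x^3 - 6*y*z
∂g/∂y = -6*x*z
∂g/∂z = -6*x*y
∇g = (-20*x^3 - 6*y*z, -6*x*z, -6*x*y)
At (1, -1, -3): (-38, 18, 6).

(-38, 18, 6)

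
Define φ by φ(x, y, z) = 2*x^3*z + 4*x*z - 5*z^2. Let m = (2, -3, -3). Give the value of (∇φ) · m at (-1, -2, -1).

-32

∂φ/∂x = 6*x^2*z + 4*z
∂φ/∂y = 0
∂φ/∂z = 2*x^3 + 4*x - 10*z
∇φ at (-1, -2, -1) = (-10, 0, 4)
∇φ · m = (-10)(2) + (0)(-3) + (4)(-3) = -32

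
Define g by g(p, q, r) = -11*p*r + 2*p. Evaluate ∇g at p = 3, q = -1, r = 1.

(-9, 0, -33)

∂g/∂p = -11*r + 2
∂g/∂q = 0
∂g/∂r = -11*p
∇g = (-11*r + 2, 0, -11*p)
At (3, -1, 1): (-9, 0, -33).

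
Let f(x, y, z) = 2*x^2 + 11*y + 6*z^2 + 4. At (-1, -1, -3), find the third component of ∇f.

(∇f)_3 = ∂f/∂z = 12*z
At (-1, -1, -3): -36.

-36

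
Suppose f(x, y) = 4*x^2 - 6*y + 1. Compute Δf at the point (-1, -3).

8

∂²f/∂x² = 8
∂²f/∂y² = 0
∇²f = 8
At (-1, -3): 8.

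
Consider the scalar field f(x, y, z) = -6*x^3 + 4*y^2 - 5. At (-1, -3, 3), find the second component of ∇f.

(∇f)_2 = ∂f/∂y = 8*y
At (-1, -3, 3): -24.

-24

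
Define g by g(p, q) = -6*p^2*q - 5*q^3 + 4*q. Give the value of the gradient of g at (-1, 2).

(24, -62)

∂g/∂p = -12*p*q
∂g/∂q = -6*p^2 - 15*q^2 + 4
∇g = (-12*p*q, -6*p^2 - 15*q^2 + 4)
At (-1, 2): (24, -62).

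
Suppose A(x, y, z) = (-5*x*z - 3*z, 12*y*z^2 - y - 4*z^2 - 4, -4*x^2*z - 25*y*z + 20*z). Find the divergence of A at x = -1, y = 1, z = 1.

-3

∂A₁/∂x = -5*z
∂A₂/∂y = 12*z^2 - 1
∂A₃/∂z = -4*x^2 - 25*y + 20
∇·A = -4*x^2 - 25*y + 12*z^2 - 5*z + 19
At (-1, 1, 1): -3.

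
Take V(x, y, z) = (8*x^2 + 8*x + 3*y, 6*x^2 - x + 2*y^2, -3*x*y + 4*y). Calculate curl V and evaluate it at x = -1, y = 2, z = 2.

(7, 6, -16)

(∇×V)₁ = ∂V₃/∂y − ∂V₂/∂z = -3*x + 4
(∇×V)₂ = ∂V₁/∂z − ∂V₃/∂x = 3*y
(∇×V)₃ = ∂V₂/∂x − ∂V₁/∂y = 12*x - 4
∇×V = (-3*x + 4, 3*y, 12*x - 4)
At (-1, 2, 2): (7, 6, -16).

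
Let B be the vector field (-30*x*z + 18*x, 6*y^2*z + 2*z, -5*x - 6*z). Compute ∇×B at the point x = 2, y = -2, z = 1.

(-26, -55, 0)

(∇×B)₁ = ∂B₃/∂y − ∂B₂/∂z = -6*y^2 - 2
(∇×B)₂ = ∂B₁/∂z − ∂B₃/∂x = -30*x + 5
(∇×B)₃ = ∂B₂/∂x − ∂B₁/∂y = 0
∇×B = (-6*y^2 - 2, -30*x + 5, 0)
At (2, -2, 1): (-26, -55, 0).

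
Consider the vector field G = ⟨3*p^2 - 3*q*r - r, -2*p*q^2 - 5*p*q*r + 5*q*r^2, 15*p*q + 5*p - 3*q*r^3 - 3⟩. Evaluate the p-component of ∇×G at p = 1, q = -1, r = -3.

(∇×G)_1 = ∂G₃/∂q − ∂G₂/∂r
= 15*p - 3*r^3 − (-5*p*q + 10*q*r)
= 5*p*q + 15*p - 10*q*r - 3*r^3
At (1, -1, -3): 61.

61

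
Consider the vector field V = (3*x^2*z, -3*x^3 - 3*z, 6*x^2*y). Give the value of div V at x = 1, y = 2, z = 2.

12

∂V₁/∂x = 6*x*z
∂V₂/∂y = 0
∂V₃/∂z = 0
∇·V = 6*x*z
At (1, 2, 2): 12.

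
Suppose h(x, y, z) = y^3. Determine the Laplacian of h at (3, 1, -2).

6

∂²h/∂x² = 0
∂²h/∂y² = 6*y
∂²h/∂z² = 0
∇²h = 6*y
At (3, 1, -2): 6.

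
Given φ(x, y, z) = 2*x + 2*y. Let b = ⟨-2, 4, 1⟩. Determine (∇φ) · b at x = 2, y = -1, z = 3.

∂φ/∂x = 2
∂φ/∂y = 2
∂φ/∂z = 0
∇φ at (2, -1, 3) = (2, 2, 0)
∇φ · b = (2)(-2) + (2)(4) + (0)(1) = 4

4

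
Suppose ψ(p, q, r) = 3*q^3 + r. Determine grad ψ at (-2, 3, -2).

(0, 81, 1)

∂ψ/∂p = 0
∂ψ/∂q = 9*q^2
∂ψ/∂r = 1
∇ψ = (0, 9*q^2, 1)
At (-2, 3, -2): (0, 81, 1).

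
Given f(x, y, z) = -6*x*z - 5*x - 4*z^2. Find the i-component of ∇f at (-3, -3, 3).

(∇f)_1 = ∂f/∂x = -6*z - 5
At (-3, -3, 3): -23.

-23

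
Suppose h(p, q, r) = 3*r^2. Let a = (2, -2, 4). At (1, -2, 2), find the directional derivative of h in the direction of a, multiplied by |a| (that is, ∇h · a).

∂h/∂p = 0
∂h/∂q = 0
∂h/∂r = 6*r
∇h at (1, -2, 2) = (0, 0, 12)
∇h · a = (0)(2) + (0)(-2) + (12)(4) = 48

48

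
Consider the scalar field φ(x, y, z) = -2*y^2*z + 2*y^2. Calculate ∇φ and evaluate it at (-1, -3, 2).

(0, 12, -18)

∂φ/∂x = 0
∂φ/∂y = -4*y*z + 4*y
∂φ/∂z = -2*y^2
∇φ = (0, -4*y*z + 4*y, -2*y^2)
At (-1, -3, 2): (0, 12, -18).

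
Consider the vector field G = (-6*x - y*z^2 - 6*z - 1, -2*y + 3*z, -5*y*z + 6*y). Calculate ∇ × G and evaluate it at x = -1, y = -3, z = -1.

(∇×G)₁ = ∂G₃/∂y − ∂G₂/∂z = -5*z + 3
(∇×G)₂ = ∂G₁/∂z − ∂G₃/∂x = -2*y*z - 6
(∇×G)₃ = ∂G₂/∂x − ∂G₁/∂y = z^2
∇×G = (-5*z + 3, -2*y*z - 6, z^2)
At (-1, -3, -1): (8, -12, 1).

(8, -12, 1)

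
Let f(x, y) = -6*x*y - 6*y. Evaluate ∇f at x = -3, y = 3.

(-18, 12)

∂f/∂x = -6*y
∂f/∂y = -6*x - 6
∇f = (-6*y, -6*x - 6)
At (-3, 3): (-18, 12).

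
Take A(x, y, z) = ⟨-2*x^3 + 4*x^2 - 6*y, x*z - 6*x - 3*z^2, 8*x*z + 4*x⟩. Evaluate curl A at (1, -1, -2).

(∇×A)₁ = ∂A₃/∂y − ∂A₂/∂z = -x + 6*z
(∇×A)₂ = ∂A₁/∂z − ∂A₃/∂x = -8*z - 4
(∇×A)₃ = ∂A₂/∂x − ∂A₁/∂y = z
∇×A = (-x + 6*z, -8*z - 4, z)
At (1, -1, -2): (-13, 12, -2).

(-13, 12, -2)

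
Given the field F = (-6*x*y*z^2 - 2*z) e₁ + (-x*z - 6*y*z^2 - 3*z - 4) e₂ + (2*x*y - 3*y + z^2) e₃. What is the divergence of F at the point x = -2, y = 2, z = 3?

∂F₁/∂x = -6*y*z^2
∂F₂/∂y = -6*z^2
∂F₃/∂z = 2*z
∇·F = -6*y*z^2 - 6*z^2 + 2*z
At (-2, 2, 3): -156.

-156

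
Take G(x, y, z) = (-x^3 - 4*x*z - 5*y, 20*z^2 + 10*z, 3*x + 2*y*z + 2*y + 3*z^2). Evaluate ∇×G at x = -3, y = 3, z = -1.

(∇×G)₁ = ∂G₃/∂y − ∂G₂/∂z = -38*z - 8
(∇×G)₂ = ∂G₁/∂z − ∂G₃/∂x = -4*x - 3
(∇×G)₃ = ∂G₂/∂x − ∂G₁/∂y = 5
∇×G = (-38*z - 8, -4*x - 3, 5)
At (-3, 3, -1): (30, 9, 5).

(30, 9, 5)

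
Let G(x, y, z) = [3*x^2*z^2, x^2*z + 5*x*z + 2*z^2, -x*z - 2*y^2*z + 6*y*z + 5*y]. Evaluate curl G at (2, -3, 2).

(∇×G)₁ = ∂G₃/∂y − ∂G₂/∂z = -x^2 - 5*x - 4*y*z + 2*z + 5
(∇×G)₂ = ∂G₁/∂z − ∂G₃/∂x = 6*x^2*z + z
(∇×G)₃ = ∂G₂/∂x − ∂G₁/∂y = 2*x*z + 5*z
∇×G = (-x^2 - 5*x - 4*y*z + 2*z + 5, 6*x^2*z + z, 2*x*z + 5*z)
At (2, -3, 2): (19, 50, 18).

(19, 50, 18)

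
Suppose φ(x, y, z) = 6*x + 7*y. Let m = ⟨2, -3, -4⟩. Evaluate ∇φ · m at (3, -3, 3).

∂φ/∂x = 6
∂φ/∂y = 7
∂φ/∂z = 0
∇φ at (3, -3, 3) = (6, 7, 0)
∇φ · m = (6)(2) + (7)(-3) + (0)(-4) = -9

-9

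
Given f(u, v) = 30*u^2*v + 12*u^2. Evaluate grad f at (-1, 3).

(-204, 30)

∂f/∂u = 60*u*v + 24*u
∂f/∂v = 30*u^2
∇f = (60*u*v + 24*u, 30*u^2)
At (-1, 3): (-204, 30).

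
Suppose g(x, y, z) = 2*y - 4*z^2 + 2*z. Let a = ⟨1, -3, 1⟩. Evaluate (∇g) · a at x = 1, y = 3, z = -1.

4

∂g/∂x = 0
∂g/∂y = 2
∂g/∂z = -8*z + 2
∇g at (1, 3, -1) = (0, 2, 10)
∇g · a = (0)(1) + (2)(-3) + (10)(1) = 4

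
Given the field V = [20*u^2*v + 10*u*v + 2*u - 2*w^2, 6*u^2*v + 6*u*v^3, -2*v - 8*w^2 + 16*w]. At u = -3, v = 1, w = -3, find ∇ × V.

(-2, 12, -180)

(∇×V)₁ = ∂V₃/∂v − ∂V₂/∂w = -2
(∇×V)₂ = ∂V₁/∂w − ∂V₃/∂u = -4*w
(∇×V)₃ = ∂V₂/∂u − ∂V₁/∂v = -20*u^2 + 12*u*v - 10*u + 6*v^3
∇×V = (-2, -4*w, -20*u^2 + 12*u*v - 10*u + 6*v^3)
At (-3, 1, -3): (-2, 12, -180).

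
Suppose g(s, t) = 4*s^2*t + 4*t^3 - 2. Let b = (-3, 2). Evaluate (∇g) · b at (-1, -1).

8

∂g/∂s = 8*s*t
∂g/∂t = 4*s^2 + 12*t^2
∇g at (-1, -1) = (8, 16)
∇g · b = (8)(-3) + (16)(2) = 8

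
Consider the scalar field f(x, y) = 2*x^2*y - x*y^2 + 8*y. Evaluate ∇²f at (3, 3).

6

∂²f/∂x² = 4*y
∂²f/∂y² = -2*x
∇²f = -2*x + 4*y
At (3, 3): 6.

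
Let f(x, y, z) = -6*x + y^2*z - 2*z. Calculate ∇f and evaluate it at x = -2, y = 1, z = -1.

(-6, -2, -1)

∂f/∂x = -6
∂f/∂y = 2*y*z
∂f/∂z = y^2 - 2
∇f = (-6, 2*y*z, y^2 - 2)
At (-2, 1, -1): (-6, -2, -1).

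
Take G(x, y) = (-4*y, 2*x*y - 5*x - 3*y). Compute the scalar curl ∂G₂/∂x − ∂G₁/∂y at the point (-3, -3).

-7

∂G₂/∂x = 2*y - 5
∂G₁/∂y = -4
Scalar curl = 2*y - 1
At (-3, -3): -7.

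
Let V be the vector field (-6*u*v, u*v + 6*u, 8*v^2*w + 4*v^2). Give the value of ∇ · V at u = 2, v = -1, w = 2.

16

∂V₁/∂u = -6*v
∂V₂/∂v = u
∂V₃/∂w = 8*v^2
∇·V = u + 8*v^2 - 6*v
At (2, -1, 2): 16.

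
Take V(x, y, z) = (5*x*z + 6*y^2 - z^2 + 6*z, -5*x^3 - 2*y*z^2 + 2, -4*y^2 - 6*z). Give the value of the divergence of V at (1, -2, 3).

-9

∂V₁/∂x = 5*z
∂V₂/∂y = -2*z^2
∂V₃/∂z = -6
∇·V = -2*z^2 + 5*z - 6
At (1, -2, 3): -9.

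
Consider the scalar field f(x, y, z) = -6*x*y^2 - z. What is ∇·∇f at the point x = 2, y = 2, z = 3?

-24

∂²f/∂x² = 0
∂²f/∂y² = -12*x
∂²f/∂z² = 0
∇²f = -12*x
At (2, 2, 3): -24.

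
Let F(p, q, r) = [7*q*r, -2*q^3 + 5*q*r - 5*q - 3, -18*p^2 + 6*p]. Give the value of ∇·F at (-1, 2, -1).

-34

∂F₁/∂p = 0
∂F₂/∂q = -6*q^2 + 5*r - 5
∂F₃/∂r = 0
∇·F = -6*q^2 + 5*r - 5
At (-1, 2, -1): -34.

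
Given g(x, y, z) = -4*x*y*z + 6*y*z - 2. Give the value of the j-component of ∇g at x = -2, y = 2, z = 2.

28

(∇g)_2 = ∂g/∂y = -4*x*z + 6*z
At (-2, 2, 2): 28.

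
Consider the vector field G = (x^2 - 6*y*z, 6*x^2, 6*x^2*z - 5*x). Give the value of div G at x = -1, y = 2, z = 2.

∂G₁/∂x = 2*x
∂G₂/∂y = 0
∂G₃/∂z = 6*x^2
∇·G = 6*x^2 + 2*x
At (-1, 2, 2): 4.

4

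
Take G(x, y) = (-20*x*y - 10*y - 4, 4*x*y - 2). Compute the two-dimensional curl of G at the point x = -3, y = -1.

∂G₂/∂x = 4*y
∂G₁/∂y = -20*x - 10
Scalar curl = 20*x + 4*y + 10
At (-3, -1): -54.

-54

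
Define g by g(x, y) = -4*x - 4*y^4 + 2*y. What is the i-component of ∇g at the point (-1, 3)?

(∇g)_1 = ∂g/∂x = -4
At (-1, 3): -4.

-4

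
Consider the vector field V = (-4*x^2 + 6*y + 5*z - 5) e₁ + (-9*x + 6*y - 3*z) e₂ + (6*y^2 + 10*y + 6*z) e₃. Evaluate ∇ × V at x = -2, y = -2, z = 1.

(∇×V)₁ = ∂V₃/∂y − ∂V₂/∂z = 12*y + 13
(∇×V)₂ = ∂V₁/∂z − ∂V₃/∂x = 5
(∇×V)₃ = ∂V₂/∂x − ∂V₁/∂y = -15
∇×V = (12*y + 13, 5, -15)
At (-2, -2, 1): (-11, 5, -15).

(-11, 5, -15)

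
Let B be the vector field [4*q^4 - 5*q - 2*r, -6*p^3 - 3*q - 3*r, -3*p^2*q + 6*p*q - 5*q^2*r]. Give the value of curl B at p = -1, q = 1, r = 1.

(-16, -14, -29)

(∇×B)₁ = ∂B₃/∂q − ∂B₂/∂r = -3*p^2 + 6*p - 10*q*r + 3
(∇×B)₂ = ∂B₁/∂r − ∂B₃/∂p = 6*p*q - 6*q - 2
(∇×B)₃ = ∂B₂/∂p − ∂B₁/∂q = -18*p^2 - 16*q^3 + 5
∇×B = (-3*p^2 + 6*p - 10*q*r + 3, 6*p*q - 6*q - 2, -18*p^2 - 16*q^3 + 5)
At (-1, 1, 1): (-16, -14, -29).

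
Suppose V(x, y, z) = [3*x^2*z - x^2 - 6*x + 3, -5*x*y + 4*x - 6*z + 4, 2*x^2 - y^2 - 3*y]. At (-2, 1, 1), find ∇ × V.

(1, 20, -1)

(∇×V)₁ = ∂V₃/∂y − ∂V₂/∂z = -2*y + 3
(∇×V)₂ = ∂V₁/∂z − ∂V₃/∂x = 3*x^2 - 4*x
(∇×V)₃ = ∂V₂/∂x − ∂V₁/∂y = -5*y + 4
∇×V = (-2*y + 3, 3*x^2 - 4*x, -5*y + 4)
At (-2, 1, 1): (1, 20, -1).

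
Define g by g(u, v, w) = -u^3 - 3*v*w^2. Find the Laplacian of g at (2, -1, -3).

-6

∂²g/∂u² = -6*u
∂²g/∂v² = 0
∂²g/∂w² = -6*v
∇²g = -6*u - 6*v
At (2, -1, -3): -6.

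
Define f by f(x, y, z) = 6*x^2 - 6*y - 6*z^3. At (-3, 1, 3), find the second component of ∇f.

(∇f)_2 = ∂f/∂y = -6
At (-3, 1, 3): -6.

-6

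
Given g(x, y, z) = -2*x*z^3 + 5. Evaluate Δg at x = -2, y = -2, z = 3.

72

∂²g/∂x² = 0
∂²g/∂y² = 0
∂²g/∂z² = -12*x*z
∇²g = -12*x*z
At (-2, -2, 3): 72.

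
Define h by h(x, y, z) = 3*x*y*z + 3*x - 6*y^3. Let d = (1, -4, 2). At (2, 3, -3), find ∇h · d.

∂h/∂x = 3*y*z + 3
∂h/∂y = 3*x*z - 18*y^2
∂h/∂z = 3*x*y
∇h at (2, 3, -3) = (-24, -180, 18)
∇h · d = (-24)(1) + (-180)(-4) + (18)(2) = 732

732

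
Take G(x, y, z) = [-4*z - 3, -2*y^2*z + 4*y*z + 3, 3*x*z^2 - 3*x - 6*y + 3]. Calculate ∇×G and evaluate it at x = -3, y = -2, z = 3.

(∇×G)₁ = ∂G₃/∂y − ∂G₂/∂z = 2*y^2 - 4*y - 6
(∇×G)₂ = ∂G₁/∂z − ∂G₃/∂x = -3*z^2 - 1
(∇×G)₃ = ∂G₂/∂x − ∂G₁/∂y = 0
∇×G = (2*y^2 - 4*y - 6, -3*z^2 - 1, 0)
At (-3, -2, 3): (10, -28, 0).

(10, -28, 0)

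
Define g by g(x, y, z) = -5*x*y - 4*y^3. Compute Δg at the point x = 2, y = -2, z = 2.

∂²g/∂x² = 0
∂²g/∂y² = -24*y
∂²g/∂z² = 0
∇²g = -24*y
At (2, -2, 2): 48.

48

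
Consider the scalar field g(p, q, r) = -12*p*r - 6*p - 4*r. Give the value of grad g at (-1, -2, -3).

(30, 0, 8)

∂g/∂p = -12*r - 6
∂g/∂q = 0
∂g/∂r = -12*p - 4
∇g = (-12*r - 6, 0, -12*p - 4)
At (-1, -2, -3): (30, 0, 8).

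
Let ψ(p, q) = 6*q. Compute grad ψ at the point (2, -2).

(0, 6)

∂ψ/∂p = 0
∂ψ/∂q = 6
∇ψ = (0, 6)
At (2, -2): (0, 6).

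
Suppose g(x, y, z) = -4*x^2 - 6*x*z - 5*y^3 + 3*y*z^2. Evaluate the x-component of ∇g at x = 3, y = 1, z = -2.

-12

(∇g)_1 = ∂g/∂x = -8*x - 6*z
At (3, 1, -2): -12.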